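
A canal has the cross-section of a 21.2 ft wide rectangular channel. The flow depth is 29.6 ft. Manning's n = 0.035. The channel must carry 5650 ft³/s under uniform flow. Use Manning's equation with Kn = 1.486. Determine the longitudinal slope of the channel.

S = 0.0029

Flow area A = b·y = 21.2 × 29.6 = 627.5 ft². Wetted perimeter P = b + 2y = 21.2 + 2×29.6 = 80.4 ft.
Hydraulic radius R = A/P = 627.5/80.4 = 7.805 ft.
From Manning's equation, S = [nQ / (1.486 A R^(2/3))]² = [0.035 × 5650 / (1.486 × 627.5 × 7.805^(2/3))]² = 0.0029.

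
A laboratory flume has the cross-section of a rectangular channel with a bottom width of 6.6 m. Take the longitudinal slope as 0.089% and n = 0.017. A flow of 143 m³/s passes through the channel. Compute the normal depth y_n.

Manning's equation rearranged: A R^(2/3) = nQ / (1·√S) = 0.017 × 143 / (√0.00089) = 81.49.
At y = 5.13 m: A R^(2/3) = 53.89 — too small.
At y = 8.23 m: A R^(2/3) = 96.16 — too large.
At y = 7.17 m: A R^(2/3) = 81.49 — close enough.

y_n = 7.17 m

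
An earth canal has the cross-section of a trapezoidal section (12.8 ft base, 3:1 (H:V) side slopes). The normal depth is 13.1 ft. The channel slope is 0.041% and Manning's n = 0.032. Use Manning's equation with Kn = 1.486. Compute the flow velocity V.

With bottom width b = 12.8 ft and side slope z = 3: A = (b + zy)y = (12.8 + 3×13.1)×13.1 = 682.5 ft²; P = b + 2y√(1+z²) = 12.8 + 2×13.1×3.162 = 95.65 ft.
Hydraulic radius R = A/P = 682.5/95.65 = 7.135 ft.
From Manning's equation, V = (1.486/n) R^(2/3) S^(1/2) = (1.486/0.032) × 7.135^(2/3) × 0.00041^(1/2) = 3.49 ft/s.

V = 3.49 ft/s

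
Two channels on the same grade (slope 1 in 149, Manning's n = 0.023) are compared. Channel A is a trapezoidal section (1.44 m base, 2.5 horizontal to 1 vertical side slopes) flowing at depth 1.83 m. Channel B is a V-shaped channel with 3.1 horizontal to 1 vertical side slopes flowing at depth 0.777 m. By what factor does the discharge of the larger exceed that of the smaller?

Channel A: With bottom width b = 1.44 m and side slope z = 2.5: A = (b + zy)y = (1.44 + 2.5×1.83)×1.83 = 11.01 m²; P = b + 2y√(1+z²) = 1.44 + 2×1.83×2.693 = 11.29 m. Hydraulic radius R = A/P = 11.01/11.29 = 0.9746 m. Q_A = (1/0.023)·11.01·0.9746^(2/3)·√0.006711 = 38.54 m³/s.
Channel B: For a triangular section with side slope z = 3.1: A = zy² = 3.1×0.777² = 1.872 m²; P = 2y√(1+z²) = 2×0.777×3.257 = 5.062 m. Hydraulic radius R = A/P = 1.872/5.062 = 0.3697 m. Q_B = (1/0.023)·1.872·0.3697^(2/3)·√0.006711 = 3.434 m³/s.
The larger discharge is 38.54 m³/s and the smaller is 3.434 m³/s; the ratio is 11.2.

11.2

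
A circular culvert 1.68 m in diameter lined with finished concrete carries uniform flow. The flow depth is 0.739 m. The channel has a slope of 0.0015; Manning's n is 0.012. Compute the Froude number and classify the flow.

For a circular section of diameter D = 1.68 m at depth y = 0.739 m, the central angle is θ = 2 arccos(1 − 2y/D) = 2.901 rad. Then A = (D²/8)(θ − sin θ) = 0.9391 m² and P = Dθ/2 = 2.436 m.
Hydraulic radius R = A/P = 0.9391/2.436 = 0.3854 m.
V = (1/n) R^(2/3) √S = (1/0.012) × 0.3854^(2/3) × √0.0015 = 1.709 m/s. Hydraulic depth D_h = A/T = 0.9391/1.668 = 0.5631 m.
Froude number Fr = V/√(g·D_h) = 1.709/√(9.81×0.5631) = 0.727, which is less than 1, so the flow is subcritical.

subcritical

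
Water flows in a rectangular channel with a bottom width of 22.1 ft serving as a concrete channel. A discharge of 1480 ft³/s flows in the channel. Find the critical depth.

For a rectangular channel, critical depth y_c = (q²/g)^(1/3) where q = Q/b = 1480/22.1 = 66.97 ft²/s.
So y_c = (66.97²/32.2)^(1/3) = 5.18 ft.

y_c = 5.18 ft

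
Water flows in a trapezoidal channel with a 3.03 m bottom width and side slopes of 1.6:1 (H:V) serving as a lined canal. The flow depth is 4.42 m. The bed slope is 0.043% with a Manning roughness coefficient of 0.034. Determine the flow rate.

Q = 47 m³/s

With bottom width b = 3.03 m and side slope z = 1.6: A = (b + zy)y = (3.03 + 1.6×4.42)×4.42 = 44.65 m²; P = b + 2y√(1+z²) = 3.03 + 2×4.42×1.887 = 19.71 m.
Hydraulic radius R = A/P = 44.65/19.71 = 2.265 m.
Manning's equation: Q = (1/n) A R^(2/3) S^(1/2) = (1/0.034) × 44.65 × 2.265^(2/3) × 0.00043^(1/2) = 47 m³/s.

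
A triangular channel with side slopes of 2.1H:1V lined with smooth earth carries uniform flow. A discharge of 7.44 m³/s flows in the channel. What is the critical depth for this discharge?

At critical depth, Q² T / (g A³) = 1, i.e. A³/T = Q²/g = 7.44²/9.81 = 5.643.
At y = 1.48 m: A³/T = 15.66 — over.
At y = 1.06 m: A³/T = 2.951 — short.
At y = 1.21 m: A³/T = 5.719 — ≈ 5.643.

y_c = 1.21 m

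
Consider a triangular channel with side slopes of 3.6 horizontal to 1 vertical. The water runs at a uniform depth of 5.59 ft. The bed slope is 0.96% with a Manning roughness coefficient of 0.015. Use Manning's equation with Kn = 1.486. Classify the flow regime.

For a triangular section with side slope z = 3.6: A = zy² = 3.6×5.59² = 112.5 ft²; P = 2y√(1+z²) = 2×5.59×3.736 = 41.77 ft.
Hydraulic radius R = A/P = 112.5/41.77 = 2.693 ft.
V = (1.486/n) R^(2/3) √S = (1.486/0.015) × 2.693^(2/3) × √0.0096 = 18.79 ft/s. Hydraulic depth D_h = A/T = 112.5/40.25 = 2.795 ft.
Froude number Fr = V/√(g·D_h) = 18.79/√(32.2×2.795) = 1.98, which is greater than 1, so the flow is supercritical.

supercritical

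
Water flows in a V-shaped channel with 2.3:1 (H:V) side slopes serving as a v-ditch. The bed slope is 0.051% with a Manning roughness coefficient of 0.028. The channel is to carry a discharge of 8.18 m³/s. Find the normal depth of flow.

y_n = 2.12 m

Manning's equation rearranged: A R^(2/3) = nQ / (1·√S) = 0.028 × 8.18 / (√0.00051) = 10.14.
Trying y = 2.62 m: A R^(2/3) = 17.84 — high.
Trying y = 2.12 m: A R^(2/3) = 10.14 — close enough.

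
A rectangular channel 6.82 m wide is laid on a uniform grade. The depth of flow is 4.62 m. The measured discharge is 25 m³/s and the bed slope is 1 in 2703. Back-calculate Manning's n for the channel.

n = 0.038

Flow area A = b·y = 6.82 × 4.62 = 31.51 m². Wetted perimeter P = b + 2y = 6.82 + 2×4.62 = 16.06 m.
Hydraulic radius R = A/P = 31.51/16.06 = 1.962 m.
Rearranging Manning's equation: n = (1/Q) A R^(2/3) S^(1/2) = (1/25) × 31.51 × 1.962^(2/3) × √0.00037 = 0.038.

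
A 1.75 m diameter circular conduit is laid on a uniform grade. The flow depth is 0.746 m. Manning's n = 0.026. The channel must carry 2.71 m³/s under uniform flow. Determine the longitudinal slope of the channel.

S = 0.0181

For a circular section of diameter D = 1.75 m at depth y = 0.746 m, the central angle is θ = 2 arccos(1 − 2y/D) = 2.846 rad. Then A = (D²/8)(θ − sin θ) = 0.9777 m² and P = Dθ/2 = 2.49 m.
Hydraulic radius R = A/P = 0.9777/2.49 = 0.3927 m.
From Manning's equation, S = [nQ / (1 A R^(2/3))]² = [0.026 × 2.71 / (1 × 0.9777 × 0.3927^(2/3))]² = 0.0181.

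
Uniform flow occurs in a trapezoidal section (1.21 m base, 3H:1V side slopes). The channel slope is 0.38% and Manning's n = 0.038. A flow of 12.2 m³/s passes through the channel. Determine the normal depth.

y_n = 1.51 m

Manning's equation rearranged: A R^(2/3) = nQ / (1·√S) = 0.038 × 12.2 / (√0.0038) = 7.521.
Trying y = 1.19 m: A R^(2/3) = 4.273 — low.
Trying y = 1.83 m: A R^(2/3) = 11.92 — high.
Trying y = 1.51 m: A R^(2/3) = 7.504 — ≈ 7.521.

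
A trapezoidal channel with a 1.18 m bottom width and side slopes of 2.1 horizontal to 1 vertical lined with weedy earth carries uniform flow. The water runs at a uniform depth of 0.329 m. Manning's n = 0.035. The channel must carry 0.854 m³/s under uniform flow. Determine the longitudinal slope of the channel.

S = 0.017

With bottom width b = 1.18 m and side slope z = 2.1: A = (b + zy)y = (1.18 + 2.1×0.329)×0.329 = 0.6155 m²; P = b + 2y√(1+z²) = 1.18 + 2×0.329×2.326 = 2.71 m.
Hydraulic radius R = A/P = 0.6155/2.71 = 0.2271 m.
From Manning's equation, S = [nQ / (1 A R^(2/3))]² = [0.035 × 0.854 / (1 × 0.6155 × 0.2271^(2/3))]² = 0.017.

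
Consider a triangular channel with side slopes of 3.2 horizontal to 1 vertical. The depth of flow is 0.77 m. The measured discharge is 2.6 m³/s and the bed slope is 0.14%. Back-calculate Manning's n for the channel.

n = 0.014

For a triangular section with side slope z = 3.2: A = zy² = 3.2×0.77² = 1.897 m²; P = 2y√(1+z²) = 2×0.77×3.353 = 5.163 m.
Hydraulic radius R = A/P = 1.897/5.163 = 0.3675 m.
Rearranging Manning's equation: n = (1/Q) A R^(2/3) S^(1/2) = (1/2.6) × 1.897 × 0.3675^(2/3) × √0.0014 = 0.014.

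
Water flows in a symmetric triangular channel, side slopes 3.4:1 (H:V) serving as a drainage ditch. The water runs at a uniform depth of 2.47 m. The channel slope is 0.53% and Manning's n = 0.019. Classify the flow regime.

For a triangular section with side slope z = 3.4: A = zy² = 3.4×2.47² = 20.74 m²; P = 2y√(1+z²) = 2×2.47×3.544 = 17.51 m.
Hydraulic radius R = A/P = 20.74/17.51 = 1.185 m.
V = (1/n) R^(2/3) √S = (1/0.019) × 1.185^(2/3) × √0.0053 = 4.29 m/s. Hydraulic depth D_h = A/T = 20.74/16.8 = 1.235 m.
Froude number Fr = V/√(g·D_h) = 4.29/√(9.81×1.235) = 1.23, which is greater than 1, so the flow is supercritical.

supercritical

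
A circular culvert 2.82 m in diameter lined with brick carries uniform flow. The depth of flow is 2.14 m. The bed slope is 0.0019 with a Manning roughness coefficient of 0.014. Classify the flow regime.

For a circular section of diameter D = 2.82 m at depth y = 2.14 m, the central angle is θ = 2 arccos(1 − 2y/D) = 4.23 rad. Then A = (D²/8)(θ − sin θ) = 5.085 m² and P = Dθ/2 = 5.964 m.
Hydraulic radius R = A/P = 5.085/5.964 = 0.8526 m.
V = (1/n) R^(2/3) √S = (1/0.014) × 0.8526^(2/3) × √0.0019 = 2.8 m/s. Hydraulic depth D_h = A/T = 5.085/2.413 = 2.108 m.
Froude number Fr = V/√(g·D_h) = 2.8/√(9.81×2.108) = 0.616, which is less than 1, so the flow is subcritical.

subcritical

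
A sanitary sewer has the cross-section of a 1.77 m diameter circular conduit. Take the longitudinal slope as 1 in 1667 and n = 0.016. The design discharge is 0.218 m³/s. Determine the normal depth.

Manning's equation rearranged: A R^(2/3) = nQ / (1·√S) = 0.016 × 0.218 / (√0.0005999) = 0.1424.
Trying y = 0.453 m: A R^(2/3) = 0.205 — over.
Trying y = 0.26 m: A R^(2/3) = 0.06651 — short.
Trying y = 0.377 m: A R^(2/3) = 0.1421 — close enough.

y_n = 0.377 m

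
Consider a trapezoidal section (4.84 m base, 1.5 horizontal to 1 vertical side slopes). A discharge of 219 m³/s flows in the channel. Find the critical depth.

At critical depth, Q² T / (g A³) = 1, i.e. A³/T = Q²/g = 219²/9.81 = 4889.
At y = 4.86 m: A³/T = 10550 — too large.
At y = 3.6 m: A³/T = 3203 — too small.
At y = 4.01 m: A³/T = 4889 — close enough.

y_c = 4.01 m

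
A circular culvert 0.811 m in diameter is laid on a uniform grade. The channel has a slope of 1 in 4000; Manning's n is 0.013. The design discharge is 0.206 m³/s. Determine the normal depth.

Manning's equation rearranged: A R^(2/3) = nQ / (1·√S) = 0.013 × 0.206 / (√0.00025) = 0.1694.
Try y = 0.727 m: A R^(2/3) = 0.1897 — high.
Try y = 0.49 m: A R^(2/3) = 0.1211 — low.
Try y = 0.631 m: A R^(2/3) = 0.1694 — matches.

y_n = 0.631 m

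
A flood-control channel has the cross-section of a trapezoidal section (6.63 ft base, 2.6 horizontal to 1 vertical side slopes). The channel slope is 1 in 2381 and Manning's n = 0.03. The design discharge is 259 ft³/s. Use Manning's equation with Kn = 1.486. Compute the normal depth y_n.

Manning's equation rearranged: A R^(2/3) = nQ / (1.486·√S) = 0.03 × 259 / (1.486 × √0.00042) = 255.1.
Trying y = 6.37 ft: A R^(2/3) = 341 — over.
Trying y = 5.61 ft: A R^(2/3) = 255.3 — matches.

y_n = 5.61 ft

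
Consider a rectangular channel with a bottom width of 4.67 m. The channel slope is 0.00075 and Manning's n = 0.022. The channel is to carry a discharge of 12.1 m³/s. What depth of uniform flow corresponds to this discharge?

y_n = 1.99 m

Manning's equation rearranged: A R^(2/3) = nQ / (1·√S) = 0.022 × 12.1 / (√0.00075) = 9.72.
Try y = 1.44 m: A R^(2/3) = 6.225 — too small.
Try y = 2.25 m: A R^(2/3) = 11.51 — too large.
Try y = 1.99 m: A R^(2/3) = 9.749 — ≈ 9.72.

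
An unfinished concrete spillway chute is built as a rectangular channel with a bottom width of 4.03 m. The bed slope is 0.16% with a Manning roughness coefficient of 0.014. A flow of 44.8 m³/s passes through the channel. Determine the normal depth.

y_n = 3.34 m

Manning's equation rearranged: A R^(2/3) = nQ / (1·√S) = 0.014 × 44.8 / (√0.0016) = 15.68.
Try y = 2.81 m: A R^(2/3) = 12.6 — low.
Try y = 4.11 m: A R^(2/3) = 20.25 — high.
Try y = 3.34 m: A R^(2/3) = 15.68 — matches.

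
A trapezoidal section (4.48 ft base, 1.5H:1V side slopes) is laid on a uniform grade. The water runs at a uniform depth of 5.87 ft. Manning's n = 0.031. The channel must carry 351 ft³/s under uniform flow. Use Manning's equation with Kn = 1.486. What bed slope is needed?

With bottom width b = 4.48 ft and side slope z = 1.5: A = (b + zy)y = (4.48 + 1.5×5.87)×5.87 = 77.98 ft²; P = b + 2y√(1+z²) = 4.48 + 2×5.87×1.803 = 25.64 ft.
Hydraulic radius R = A/P = 77.98/25.64 = 3.041 ft.
From Manning's equation, S = [nQ / (1.486 A R^(2/3))]² = [0.031 × 351 / (1.486 × 77.98 × 3.041^(2/3))]² = 0.002.

S = 0.002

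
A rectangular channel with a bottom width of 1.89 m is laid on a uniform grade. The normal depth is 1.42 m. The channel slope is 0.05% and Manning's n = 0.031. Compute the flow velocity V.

Flow area A = b·y = 1.89 × 1.42 = 2.684 m². Wetted perimeter P = b + 2y = 1.89 + 2×1.42 = 4.73 m.
Hydraulic radius R = A/P = 2.684/4.73 = 0.5674 m.
From Manning's equation, V = (1/n) R^(2/3) S^(1/2) = (1/0.031) × 0.5674^(2/3) × 0.0005^(1/2) = 0.494 m/s.

V = 0.494 m/s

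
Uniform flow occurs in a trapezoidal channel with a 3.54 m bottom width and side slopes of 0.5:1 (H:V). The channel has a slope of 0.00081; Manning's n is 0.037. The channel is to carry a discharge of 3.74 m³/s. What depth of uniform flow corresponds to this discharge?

Manning's equation rearranged: A R^(2/3) = nQ / (1·√S) = 0.037 × 3.74 / (√0.00081) = 4.862.
Trying y = 1.48 m: A R^(2/3) = 6.013 — over.
Trying y = 0.958 m: A R^(2/3) = 2.97 — short.
Trying y = 1.3 m: A R^(2/3) = 4.868 — matches.

y_n = 1.3 m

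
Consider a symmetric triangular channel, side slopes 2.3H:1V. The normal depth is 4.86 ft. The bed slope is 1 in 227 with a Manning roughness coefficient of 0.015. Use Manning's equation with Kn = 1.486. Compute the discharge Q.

Q = 609 ft³/s

For a triangular section with side slope z = 2.3: A = zy² = 2.3×4.86² = 54.33 ft²; P = 2y√(1+z²) = 2×4.86×2.508 = 24.38 ft.
Hydraulic radius R = A/P = 54.33/24.38 = 2.228 ft.
Manning's equation: Q = (1.486/n) A R^(2/3) S^(1/2) = (1.486/0.015) × 54.33 × 2.228^(2/3) × 0.004405^(1/2) = 609 ft³/s.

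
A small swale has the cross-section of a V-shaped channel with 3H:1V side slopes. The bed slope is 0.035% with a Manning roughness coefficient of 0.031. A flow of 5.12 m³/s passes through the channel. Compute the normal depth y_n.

y_n = 1.78 m

Manning's equation rearranged: A R^(2/3) = nQ / (1·√S) = 0.031 × 5.12 / (√0.00035) = 8.484.
Try y = 1.32 m: A R^(2/3) = 3.826 — too small.
Try y = 1.78 m: A R^(2/3) = 8.491 — close enough.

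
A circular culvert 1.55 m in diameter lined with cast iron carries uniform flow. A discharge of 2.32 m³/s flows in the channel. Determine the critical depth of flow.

At critical depth, Q² T / (g A³) = 1, i.e. A³/T = Q²/g = 2.32²/9.81 = 0.5487.
At y = 0.942 m: A³/T = 1.142 — high.
At y = 0.567 m: A³/T = 0.1635 — low.
At y = 0.778 m: A³/T = 0.5499 — close enough.

y_c = 0.778 m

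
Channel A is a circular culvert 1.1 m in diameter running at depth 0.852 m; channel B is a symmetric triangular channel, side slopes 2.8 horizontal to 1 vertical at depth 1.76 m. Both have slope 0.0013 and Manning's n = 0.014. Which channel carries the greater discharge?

Channel A: For a circular section of diameter D = 1.1 m at depth y = 0.852 m, the central angle is θ = 2 arccos(1 − 2y/D) = 4.304 rad. Then A = (D²/8)(θ − sin θ) = 0.7898 m² and P = Dθ/2 = 2.367 m. Hydraulic radius R = A/P = 0.7898/2.367 = 0.3336 m. Q_A = (1/0.014)·0.7898·0.3336^(2/3)·√0.0013 = 0.9785 m³/s.
Channel B: For a triangular section with side slope z = 2.8: A = zy² = 2.8×1.76² = 8.673 m²; P = 2y√(1+z²) = 2×1.76×2.973 = 10.47 m. Hydraulic radius R = A/P = 8.673/10.47 = 0.8287 m. Q_B = (1/0.014)·8.673·0.8287^(2/3)·√0.0013 = 19.71 m³/s.
Q_A = 0.9785 m³/s vs Q_B = 19.71 m³/s, so channel B carries more.

channel B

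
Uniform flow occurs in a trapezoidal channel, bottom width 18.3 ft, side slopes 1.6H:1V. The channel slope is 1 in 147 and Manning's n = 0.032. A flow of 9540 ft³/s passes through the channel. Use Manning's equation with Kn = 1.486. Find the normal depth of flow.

Manning's equation rearranged: A R^(2/3) = nQ / (1.486·√S) = 0.032 × 9540 / (1.486 × √0.006803) = 2491.
Try y = 18.1 ft: A R^(2/3) = 3938 — over.
Try y = 14.6 ft: A R^(2/3) = 2491 — matches.

y_n = 14.6 ft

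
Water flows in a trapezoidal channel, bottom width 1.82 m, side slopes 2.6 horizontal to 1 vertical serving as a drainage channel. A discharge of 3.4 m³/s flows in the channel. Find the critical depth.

At critical depth, Q² T / (g A³) = 1, i.e. A³/T = Q²/g = 3.4²/9.81 = 1.178.
At y = 0.485 m: A³/T = 0.7684 — short.
At y = 0.67 m: A³/T = 2.563 — over.
At y = 0.545 m: A³/T = 1.18 — matches.

y_c = 0.545 m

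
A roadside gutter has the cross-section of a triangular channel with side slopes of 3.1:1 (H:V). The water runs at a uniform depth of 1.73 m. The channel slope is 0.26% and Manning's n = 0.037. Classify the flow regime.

For a triangular section with side slope z = 3.1: A = zy² = 3.1×1.73² = 9.278 m²; P = 2y√(1+z²) = 2×1.73×3.257 = 11.27 m.
Hydraulic radius R = A/P = 9.278/11.27 = 0.8232 m.
V = (1/n) R^(2/3) √S = (1/0.037) × 0.8232^(2/3) × √0.0026 = 1.211 m/s. Hydraulic depth D_h = A/T = 9.278/10.73 = 0.865 m.
Froude number Fr = V/√(g·D_h) = 1.211/√(9.81×0.865) = 0.416, which is less than 1, so the flow is subcritical.

subcritical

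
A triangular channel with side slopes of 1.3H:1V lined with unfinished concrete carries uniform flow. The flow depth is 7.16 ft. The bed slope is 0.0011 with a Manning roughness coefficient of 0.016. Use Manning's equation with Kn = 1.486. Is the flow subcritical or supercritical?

For a triangular section with side slope z = 1.3: A = zy² = 1.3×7.16² = 66.65 ft²; P = 2y√(1+z²) = 2×7.16×1.64 = 23.49 ft.
Hydraulic radius R = A/P = 66.65/23.49 = 2.838 ft.
V = (1.486/n) R^(2/3) √S = (1.486/0.016) × 2.838^(2/3) × √0.0011 = 6.174 ft/s. Hydraulic depth D_h = A/T = 66.65/18.62 = 3.58 ft.
Froude number Fr = V/√(g·D_h) = 6.174/√(32.2×3.58) = 0.575, which is less than 1, so the flow is subcritical.

subcritical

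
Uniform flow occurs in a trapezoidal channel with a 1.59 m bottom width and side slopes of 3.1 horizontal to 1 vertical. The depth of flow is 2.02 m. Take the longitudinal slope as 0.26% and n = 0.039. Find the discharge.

With bottom width b = 1.59 m and side slope z = 3.1: A = (b + zy)y = (1.59 + 3.1×2.02)×2.02 = 15.86 m²; P = b + 2y√(1+z²) = 1.59 + 2×2.02×3.257 = 14.75 m.
Hydraulic radius R = A/P = 15.86/14.75 = 1.075 m.
Manning's equation: Q = (1/n) A R^(2/3) S^(1/2) = (1/0.039) × 15.86 × 1.075^(2/3) × 0.0026^(1/2) = 21.8 m³/s.

Q = 21.8 m³/s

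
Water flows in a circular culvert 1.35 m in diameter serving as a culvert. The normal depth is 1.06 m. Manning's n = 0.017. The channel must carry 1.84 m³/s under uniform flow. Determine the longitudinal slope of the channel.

For a circular section of diameter D = 1.35 m at depth y = 1.06 m, the central angle is θ = 2 arccos(1 − 2y/D) = 4.356 rad. Then A = (D²/8)(θ − sin θ) = 1.206 m² and P = Dθ/2 = 2.94 m.
Hydraulic radius R = A/P = 1.206/2.94 = 0.4101 m.
From Manning's equation, S = [nQ / (1 A R^(2/3))]² = [0.017 × 1.84 / (1 × 1.206 × 0.4101^(2/3))]² = 0.00221.

S = 0.00221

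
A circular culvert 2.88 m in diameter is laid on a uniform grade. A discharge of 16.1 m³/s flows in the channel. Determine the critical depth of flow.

y_c = 1.77 m

At critical depth, Q² T / (g A³) = 1, i.e. A³/T = Q²/g = 16.1²/9.81 = 26.42.
Trying y = 2.26 m: A³/T = 69.67 — high.
Trying y = 1.26 m: A³/T = 7.2 — low.
Trying y = 1.77 m: A³/T = 26.41 — ≈ 26.42.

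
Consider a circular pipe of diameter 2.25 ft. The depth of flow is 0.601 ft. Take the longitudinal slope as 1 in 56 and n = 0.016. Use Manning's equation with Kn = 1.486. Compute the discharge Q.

For a circular section of diameter D = 2.25 ft at depth y = 0.601 ft, the central angle is θ = 2 arccos(1 − 2y/D) = 2.173 rad. Then A = (D²/8)(θ − sin θ) = 0.8532 ft² and P = Dθ/2 = 2.444 ft.
Hydraulic radius R = A/P = 0.8532/2.444 = 0.3491 ft.
Manning's equation: Q = (1.486/n) A R^(2/3) S^(1/2) = (1.486/0.016) × 0.8532 × 0.3491^(2/3) × 0.01786^(1/2) = 5.25 ft³/s.

Q = 5.25 ft³/s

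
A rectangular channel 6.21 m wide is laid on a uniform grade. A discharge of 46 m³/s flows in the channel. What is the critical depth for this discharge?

y_c = 1.78 m

For a rectangular channel, critical depth y_c = (q²/g)^(1/3) where q = Q/b = 46/6.21 = 7.407 m²/s.
So y_c = (7.407²/9.81)^(1/3) = 1.78 m.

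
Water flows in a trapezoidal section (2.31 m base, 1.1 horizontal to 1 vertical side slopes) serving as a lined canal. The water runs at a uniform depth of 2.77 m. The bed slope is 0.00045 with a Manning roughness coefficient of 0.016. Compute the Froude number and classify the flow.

subcritical

With bottom width b = 2.31 m and side slope z = 1.1: A = (b + zy)y = (2.31 + 1.1×2.77)×2.77 = 14.84 m²; P = b + 2y√(1+z²) = 2.31 + 2×2.77×1.487 = 10.55 m.
Hydraulic radius R = A/P = 14.84/10.55 = 1.407 m.
V = (1/n) R^(2/3) √S = (1/0.016) × 1.407^(2/3) × √0.00045 = 1.665 m/s. Hydraulic depth D_h = A/T = 14.84/8.404 = 1.766 m.
Froude number Fr = V/√(g·D_h) = 1.665/√(9.81×1.766) = 0.4, which is less than 1, so the flow is subcritical.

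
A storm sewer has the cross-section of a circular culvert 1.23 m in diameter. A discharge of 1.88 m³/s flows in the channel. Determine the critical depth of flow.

y_c = 0.748 m

At critical depth, Q² T / (g A³) = 1, i.e. A³/T = Q²/g = 1.88²/9.81 = 0.3603.
Try y = 0.953 m: A³/T = 0.9381 — over.
Try y = 0.577 m: A³/T = 0.1336 — short.
Try y = 0.748 m: A³/T = 0.3604 — ≈ 0.3603.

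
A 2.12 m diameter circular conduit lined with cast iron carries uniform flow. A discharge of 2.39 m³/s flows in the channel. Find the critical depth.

At critical depth, Q² T / (g A³) = 1, i.e. A³/T = Q²/g = 2.39²/9.81 = 0.5823.
At y = 0.906 m: A³/T = 1.422 — high.
At y = 0.718 m: A³/T = 0.5813 — ≈ 0.5823.

y_c = 0.718 m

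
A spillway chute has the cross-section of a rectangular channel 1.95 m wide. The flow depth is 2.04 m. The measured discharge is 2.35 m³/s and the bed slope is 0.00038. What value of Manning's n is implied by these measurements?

n = 0.025

Flow area A = b·y = 1.95 × 2.04 = 3.978 m². Wetted perimeter P = b + 2y = 1.95 + 2×2.04 = 6.03 m.
Hydraulic radius R = A/P = 3.978/6.03 = 0.6597 m.
Rearranging Manning's equation: n = (1/Q) A R^(2/3) S^(1/2) = (1/2.35) × 3.978 × 0.6597^(2/3) × √0.00038 = 0.025.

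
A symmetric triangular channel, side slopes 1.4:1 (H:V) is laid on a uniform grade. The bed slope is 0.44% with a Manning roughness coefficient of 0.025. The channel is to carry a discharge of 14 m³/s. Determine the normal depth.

y_n = 2.06 m

Manning's equation rearranged: A R^(2/3) = nQ / (1·√S) = 0.025 × 14 / (√0.0044) = 5.276.
At y = 1.67 m: A R^(2/3) = 3.018 — low.
At y = 2.35 m: A R^(2/3) = 7.504 — high.
At y = 2.06 m: A R^(2/3) = 5.281 — close enough.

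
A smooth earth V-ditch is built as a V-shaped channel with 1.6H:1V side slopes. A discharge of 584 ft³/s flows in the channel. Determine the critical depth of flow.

At critical depth, Q² T / (g A³) = 1, i.e. A³/T = Q²/g = 584²/32.2 = 10590.
Try y = 6.84 ft: A³/T = 19160 — too large.
Try y = 4.25 ft: A³/T = 1775 — too small.
Try y = 6.08 ft: A³/T = 10630 — matches.

y_c = 6.08 ft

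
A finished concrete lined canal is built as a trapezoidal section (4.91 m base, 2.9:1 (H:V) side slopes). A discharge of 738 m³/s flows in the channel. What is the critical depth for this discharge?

y_c = 5.89 m

At critical depth, Q² T / (g A³) = 1, i.e. A³/T = Q²/g = 738²/9.81 = 55520.
At y = 4.45 m: A³/T = 16220 — low.
At y = 6.38 m: A³/T = 79510 — high.
At y = 5.89 m: A³/T = 55620 — matches.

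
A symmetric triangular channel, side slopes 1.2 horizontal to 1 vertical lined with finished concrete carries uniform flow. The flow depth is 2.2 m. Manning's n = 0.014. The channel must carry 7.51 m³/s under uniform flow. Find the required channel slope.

S = 0.00041

For a triangular section with side slope z = 1.2: A = zy² = 1.2×2.2² = 5.808 m²; P = 2y√(1+z²) = 2×2.2×1.562 = 6.873 m.
Hydraulic radius R = A/P = 5.808/6.873 = 0.845 m.
From Manning's equation, S = [nQ / (1 A R^(2/3))]² = [0.014 × 7.51 / (1 × 5.808 × 0.845^(2/3))]² = 0.00041.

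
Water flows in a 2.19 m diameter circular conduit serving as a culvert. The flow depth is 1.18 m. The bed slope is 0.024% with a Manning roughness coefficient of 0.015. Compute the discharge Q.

For a circular section of diameter D = 2.19 m at depth y = 1.18 m, the central angle is θ = 2 arccos(1 − 2y/D) = 3.297 rad. Then A = (D²/8)(θ − sin θ) = 2.069 m² and P = Dθ/2 = 3.61 m.
Hydraulic radius R = A/P = 2.069/3.61 = 0.5732 m.
Manning's equation: Q = (1/n) A R^(2/3) S^(1/2) = (1/0.015) × 2.069 × 0.5732^(2/3) × 0.00024^(1/2) = 1.47 m³/s.

Q = 1.47 m³/s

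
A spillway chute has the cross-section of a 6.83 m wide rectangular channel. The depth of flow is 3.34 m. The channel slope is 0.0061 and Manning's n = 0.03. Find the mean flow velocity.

Flow area A = b·y = 6.83 × 3.34 = 22.81 m². Wetted perimeter P = b + 2y = 6.83 + 2×3.34 = 13.51 m.
Hydraulic radius R = A/P = 22.81/13.51 = 1.689 m.
From Manning's equation, V = (1/n) R^(2/3) S^(1/2) = (1/0.03) × 1.689^(2/3) × 0.0061^(1/2) = 3.69 m/s.

V = 3.69 m/s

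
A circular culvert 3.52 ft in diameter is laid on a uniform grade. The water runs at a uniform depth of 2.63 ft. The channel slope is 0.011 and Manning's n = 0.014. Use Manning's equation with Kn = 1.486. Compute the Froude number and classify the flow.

For a circular section of diameter D = 3.52 ft at depth y = 2.63 ft, the central angle is θ = 2 arccos(1 − 2y/D) = 4.176 rad. Then A = (D²/8)(θ − sin θ) = 7.798 ft² and P = Dθ/2 = 7.349 ft.
Hydraulic radius R = A/P = 7.798/7.349 = 1.061 ft.
V = (1.486/n) R^(2/3) √S = (1.486/0.014) × 1.061^(2/3) × √0.011 = 11.58 ft/s. Hydraulic depth D_h = A/T = 7.798/3.06 = 2.549 ft.
Froude number Fr = V/√(g·D_h) = 11.58/√(32.2×2.549) = 1.28, which is greater than 1, so the flow is supercritical.

supercritical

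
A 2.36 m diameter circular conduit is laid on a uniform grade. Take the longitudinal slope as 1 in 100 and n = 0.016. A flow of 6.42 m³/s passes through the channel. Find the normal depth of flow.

Manning's equation rearranged: A R^(2/3) = nQ / (1·√S) = 0.016 × 6.42 / (√0.01) = 1.027.
Try y = 0.792 m: A R^(2/3) = 0.7472 — low.
Try y = 1.02 m: A R^(2/3) = 1.193 — high.
Try y = 0.939 m: A R^(2/3) = 1.027 — close enough.

y_n = 0.939 m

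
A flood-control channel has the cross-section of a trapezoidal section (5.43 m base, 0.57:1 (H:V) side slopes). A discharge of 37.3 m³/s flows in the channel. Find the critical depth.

At critical depth, Q² T / (g A³) = 1, i.e. A³/T = Q²/g = 37.3²/9.81 = 141.8.
Trying y = 1.2 m: A³/T = 58.1 — low.
Trying y = 1.86 m: A³/T = 233 — high.
Trying y = 1.59 m: A³/T = 141.2 — matches.

y_c = 1.59 m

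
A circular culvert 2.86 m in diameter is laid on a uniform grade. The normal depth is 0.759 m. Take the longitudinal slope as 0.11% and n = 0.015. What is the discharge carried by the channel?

Q = 1.75 m³/s

For a circular section of diameter D = 2.86 m at depth y = 0.759 m, the central angle is θ = 2 arccos(1 − 2y/D) = 2.165 rad. Then A = (D²/8)(θ − sin θ) = 1.366 m² and P = Dθ/2 = 3.096 m.
Hydraulic radius R = A/P = 1.366/3.096 = 0.4413 m.
Manning's equation: Q = (1/n) A R^(2/3) S^(1/2) = (1/0.015) × 1.366 × 0.4413^(2/3) × 0.0011^(1/2) = 1.75 m³/s.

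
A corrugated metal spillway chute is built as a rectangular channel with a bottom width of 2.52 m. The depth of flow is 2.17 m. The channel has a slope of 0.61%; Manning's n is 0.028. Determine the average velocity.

Flow area A = b·y = 2.52 × 2.17 = 5.468 m². Wetted perimeter P = b + 2y = 2.52 + 2×2.17 = 6.86 m.
Hydraulic radius R = A/P = 5.468/6.86 = 0.7971 m.
From Manning's equation, V = (1/n) R^(2/3) S^(1/2) = (1/0.028) × 0.7971^(2/3) × 0.0061^(1/2) = 2.4 m/s.

V = 2.4 m/s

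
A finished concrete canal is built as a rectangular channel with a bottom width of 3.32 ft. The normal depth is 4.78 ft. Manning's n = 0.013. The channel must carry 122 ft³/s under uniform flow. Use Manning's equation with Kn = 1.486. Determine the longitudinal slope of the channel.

Flow area A = b·y = 3.32 × 4.78 = 15.87 ft². Wetted perimeter P = b + 2y = 3.32 + 2×4.78 = 12.88 ft.
Hydraulic radius R = A/P = 15.87/12.88 = 1.232 ft.
From Manning's equation, S = [nQ / (1.486 A R^(2/3))]² = [0.013 × 122 / (1.486 × 15.87 × 1.232^(2/3))]² = 0.00342.

S = 0.00342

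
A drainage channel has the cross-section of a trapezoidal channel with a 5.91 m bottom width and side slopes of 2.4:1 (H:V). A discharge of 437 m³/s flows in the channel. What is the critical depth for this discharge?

At critical depth, Q² T / (g A³) = 1, i.e. A³/T = Q²/g = 437²/9.81 = 19470.
At y = 3.47 m: A³/T = 5344 — low.
At y = 5.56 m: A³/T = 37640 — high.
At y = 4.76 m: A³/T = 19530 — close enough.

y_c = 4.76 m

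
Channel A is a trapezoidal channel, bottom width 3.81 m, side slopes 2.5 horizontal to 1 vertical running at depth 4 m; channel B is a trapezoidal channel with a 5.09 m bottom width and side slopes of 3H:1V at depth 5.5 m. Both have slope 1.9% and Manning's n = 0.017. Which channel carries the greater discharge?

channel B

Channel A: With bottom width b = 3.81 m and side slope z = 2.5: A = (b + zy)y = (3.81 + 2.5×4)×4 = 55.24 m²; P = b + 2y√(1+z²) = 3.81 + 2×4×2.693 = 25.35 m. Hydraulic radius R = A/P = 55.24/25.35 = 2.179 m. Q_A = (1/0.017)·55.24·2.179^(2/3)·√0.019 = 752.8 m³/s.
Channel B: With bottom width b = 5.09 m and side slope z = 3: A = (b + zy)y = (5.09 + 3×5.5)×5.5 = 118.7 m²; P = b + 2y√(1+z²) = 5.09 + 2×5.5×3.162 = 39.88 m. Hydraulic radius R = A/P = 118.7/39.88 = 2.978 m. Q_B = (1/0.017)·118.7·2.978^(2/3)·√0.019 = 1993 m³/s.
Q_A = 752.8 m³/s vs Q_B = 1993 m³/s, so channel B carries more.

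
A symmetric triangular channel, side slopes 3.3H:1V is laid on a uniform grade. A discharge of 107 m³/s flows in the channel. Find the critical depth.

At critical depth, Q² T / (g A³) = 1, i.e. A³/T = Q²/g = 107²/9.81 = 1167.
At y = 3.52 m: A³/T = 2942 — high.
At y = 2.4 m: A³/T = 433.6 — low.
At y = 2.93 m: A³/T = 1176 — matches.

y_c = 2.93 m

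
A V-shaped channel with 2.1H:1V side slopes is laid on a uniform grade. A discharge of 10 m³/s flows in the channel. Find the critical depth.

y_c = 1.36 m

At critical depth, Q² T / (g A³) = 1, i.e. A³/T = Q²/g = 10²/9.81 = 10.19.
Trying y = 1.61 m: A³/T = 23.85 — high.
Trying y = 1.21 m: A³/T = 5.719 — low.
Trying y = 1.36 m: A³/T = 10.26 — close enough.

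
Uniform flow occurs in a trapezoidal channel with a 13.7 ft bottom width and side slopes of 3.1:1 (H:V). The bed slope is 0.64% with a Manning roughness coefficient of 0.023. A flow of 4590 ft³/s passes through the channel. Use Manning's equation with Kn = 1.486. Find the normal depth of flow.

y_n = 8.11 ft

Manning's equation rearranged: A R^(2/3) = nQ / (1.486·√S) = 0.023 × 4590 / (1.486 × √0.0064) = 888.
At y = 6.11 ft: A R^(2/3) = 479.5 — low.
At y = 8.92 ft: A R^(2/3) = 1098 — high.
At y = 8.11 ft: A R^(2/3) = 888.2 — close enough.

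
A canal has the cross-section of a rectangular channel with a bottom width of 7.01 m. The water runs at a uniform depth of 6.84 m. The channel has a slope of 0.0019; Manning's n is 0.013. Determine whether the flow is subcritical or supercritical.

Flow area A = b·y = 7.01 × 6.84 = 47.95 m². Wetted perimeter P = b + 2y = 7.01 + 2×6.84 = 20.69 m.
Hydraulic radius R = A/P = 47.95/20.69 = 2.317 m.
V = (1/n) R^(2/3) √S = (1/0.013) × 2.317^(2/3) × √0.0019 = 5.872 m/s. Hydraulic depth D_h = A/T = 47.95/7.01 = 6.84 m.
Froude number Fr = V/√(g·D_h) = 5.872/√(9.81×6.84) = 0.717, which is less than 1, so the flow is subcritical.

subcritical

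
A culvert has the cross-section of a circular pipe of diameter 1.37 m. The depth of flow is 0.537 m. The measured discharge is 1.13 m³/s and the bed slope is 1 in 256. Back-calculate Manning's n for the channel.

For a circular section of diameter D = 1.37 m at depth y = 0.537 m, the central angle is θ = 2 arccos(1 − 2y/D) = 2.706 rad. Then A = (D²/8)(θ − sin θ) = 0.5359 m² and P = Dθ/2 = 1.854 m.
Hydraulic radius R = A/P = 0.5359/1.854 = 0.2891 m.
Rearranging Manning's equation: n = (1/Q) A R^(2/3) S^(1/2) = (1/1.13) × 0.5359 × 0.2891^(2/3) × √0.003906 = 0.013.

n = 0.013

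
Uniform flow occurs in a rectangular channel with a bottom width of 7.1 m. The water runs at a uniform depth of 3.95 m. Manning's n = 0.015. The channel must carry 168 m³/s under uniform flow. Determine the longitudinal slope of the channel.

Flow area A = b·y = 7.1 × 3.95 = 28.04 m². Wetted perimeter P = b + 2y = 7.1 + 2×3.95 = 15 m.
Hydraulic radius R = A/P = 28.04/15 = 1.87 m.
From Manning's equation, S = [nQ / (1 A R^(2/3))]² = [0.015 × 168 / (1 × 28.04 × 1.87^(2/3))]² = 0.00351.

S = 0.00351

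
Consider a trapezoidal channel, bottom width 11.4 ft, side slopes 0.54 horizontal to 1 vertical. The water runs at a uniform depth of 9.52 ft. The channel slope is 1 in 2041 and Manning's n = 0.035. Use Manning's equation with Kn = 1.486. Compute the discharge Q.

Q = 419 ft³/s

With bottom width b = 11.4 ft and side slope z = 0.54: A = (b + zy)y = (11.4 + 0.54×9.52)×9.52 = 157.5 ft²; P = b + 2y√(1+z²) = 11.4 + 2×9.52×1.136 = 33.04 ft.
Hydraulic radius R = A/P = 157.5/33.04 = 4.766 ft.
Manning's equation: Q = (1.486/n) A R^(2/3) S^(1/2) = (1.486/0.035) × 157.5 × 4.766^(2/3) × 0.00049^(1/2) = 419 ft³/s.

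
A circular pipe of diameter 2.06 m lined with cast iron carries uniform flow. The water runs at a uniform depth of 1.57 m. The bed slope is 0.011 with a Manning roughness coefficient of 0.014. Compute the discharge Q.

Q = 14.9 m³/s

For a circular section of diameter D = 2.06 m at depth y = 1.57 m, the central angle is θ = 2 arccos(1 − 2y/D) = 4.245 rad. Then A = (D²/8)(θ − sin θ) = 2.726 m² and P = Dθ/2 = 4.373 m.
Hydraulic radius R = A/P = 2.726/4.373 = 0.6233 m.
Manning's equation: Q = (1/n) A R^(2/3) S^(1/2) = (1/0.014) × 2.726 × 0.6233^(2/3) × 0.011^(1/2) = 14.9 m³/s.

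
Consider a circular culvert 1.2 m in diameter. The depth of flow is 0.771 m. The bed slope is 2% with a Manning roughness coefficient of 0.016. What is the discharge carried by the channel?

For a circular section of diameter D = 1.2 m at depth y = 0.771 m, the central angle is θ = 2 arccos(1 − 2y/D) = 3.72 rad. Then A = (D²/8)(θ − sin θ) = 0.7679 m² and P = Dθ/2 = 2.232 m.
Hydraulic radius R = A/P = 0.7679/2.232 = 0.3441 m.
Manning's equation: Q = (1/n) A R^(2/3) S^(1/2) = (1/0.016) × 0.7679 × 0.3441^(2/3) × 0.02^(1/2) = 3.33 m³/s.

Q = 3.33 m³/s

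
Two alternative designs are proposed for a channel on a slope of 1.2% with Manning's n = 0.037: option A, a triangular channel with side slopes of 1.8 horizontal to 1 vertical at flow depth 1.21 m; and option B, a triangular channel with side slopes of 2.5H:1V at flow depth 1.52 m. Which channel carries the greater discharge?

channel B

Channel A: For a triangular section with side slope z = 1.8: A = zy² = 1.8×1.21² = 2.635 m²; P = 2y√(1+z²) = 2×1.21×2.059 = 4.983 m. Hydraulic radius R = A/P = 2.635/4.983 = 0.5289 m. Q_A = (1/0.037)·2.635·0.5289^(2/3)·√0.012 = 5.103 m³/s.
Channel B: For a triangular section with side slope z = 2.5: A = zy² = 2.5×1.52² = 5.776 m²; P = 2y√(1+z²) = 2×1.52×2.693 = 8.185 m. Hydraulic radius R = A/P = 5.776/8.185 = 0.7056 m. Q_B = (1/0.037)·5.776·0.7056^(2/3)·√0.012 = 13.55 m³/s.
Q_A = 5.103 m³/s vs Q_B = 13.55 m³/s, so channel B carries more.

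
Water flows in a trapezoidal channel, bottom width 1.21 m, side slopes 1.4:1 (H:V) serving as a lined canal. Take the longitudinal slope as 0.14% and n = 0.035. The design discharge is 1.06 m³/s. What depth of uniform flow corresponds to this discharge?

y_n = 0.75 m

Manning's equation rearranged: A R^(2/3) = nQ / (1·√S) = 0.035 × 1.06 / (√0.0014) = 0.9915.
At y = 0.524 m: A R^(2/3) = 0.4942 — short.
At y = 0.94 m: A R^(2/3) = 1.563 — over.
At y = 0.75 m: A R^(2/3) = 0.9911 — matches.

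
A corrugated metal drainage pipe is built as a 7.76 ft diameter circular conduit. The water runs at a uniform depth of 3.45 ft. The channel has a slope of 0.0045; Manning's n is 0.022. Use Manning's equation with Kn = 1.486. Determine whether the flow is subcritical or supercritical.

subcritical

For a circular section of diameter D = 7.76 ft at depth y = 3.45 ft, the central angle is θ = 2 arccos(1 − 2y/D) = 2.919 rad. Then A = (D²/8)(θ − sin θ) = 20.32 ft² and P = Dθ/2 = 11.33 ft.
Hydraulic radius R = A/P = 20.32/11.33 = 1.794 ft.
V = (1.486/n) R^(2/3) √S = (1.486/0.022) × 1.794^(2/3) × √0.0045 = 6.689 ft/s. Hydraulic depth D_h = A/T = 20.32/7.712 = 2.634 ft.
Froude number Fr = V/√(g·D_h) = 6.689/√(32.2×2.634) = 0.726, which is less than 1, so the flow is subcritical.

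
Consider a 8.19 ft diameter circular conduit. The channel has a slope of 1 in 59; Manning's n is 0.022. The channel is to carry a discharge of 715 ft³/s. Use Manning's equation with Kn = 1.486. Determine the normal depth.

Manning's equation rearranged: A R^(2/3) = nQ / (1.486·√S) = 0.022 × 715 / (1.486 × √0.01695) = 81.31.
At y = 5.41 ft: A R^(2/3) = 65.74 — too small.
At y = 7.62 ft: A R^(2/3) = 91.34 — too large.
At y = 6.42 ft: A R^(2/3) = 81.34 — ≈ 81.31.

y_n = 6.42 ft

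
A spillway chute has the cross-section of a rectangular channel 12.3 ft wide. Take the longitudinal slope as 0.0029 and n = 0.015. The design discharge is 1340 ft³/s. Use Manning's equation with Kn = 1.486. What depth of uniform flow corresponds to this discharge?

Manning's equation rearranged: A R^(2/3) = nQ / (1.486·√S) = 0.015 × 1340 / (1.486 × √0.0029) = 251.2.
Try y = 10.3 ft: A R^(2/3) = 311.2 — high.
Try y = 8.69 ft: A R^(2/3) = 251.1 — ≈ 251.2.

y_n = 8.69 ft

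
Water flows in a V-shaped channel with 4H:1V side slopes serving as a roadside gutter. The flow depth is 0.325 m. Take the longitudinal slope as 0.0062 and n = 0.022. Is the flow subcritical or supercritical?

subcritical

For a triangular section with side slope z = 4: A = zy² = 4×0.325² = 0.4225 m²; P = 2y√(1+z²) = 2×0.325×4.123 = 2.68 m.
Hydraulic radius R = A/P = 0.4225/2.68 = 0.1576 m.
V = (1/n) R^(2/3) √S = (1/0.022) × 0.1576^(2/3) × √0.0062 = 1.044 m/s. Hydraulic depth D_h = A/T = 0.4225/2.6 = 0.1625 m.
Froude number Fr = V/√(g·D_h) = 1.044/√(9.81×0.1625) = 0.827, which is less than 1, so the flow is subcritical.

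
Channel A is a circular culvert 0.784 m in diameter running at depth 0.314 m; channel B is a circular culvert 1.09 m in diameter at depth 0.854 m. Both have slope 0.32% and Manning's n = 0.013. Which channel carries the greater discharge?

Channel A: For a circular section of diameter D = 0.784 m at depth y = 0.314 m, the central angle is θ = 2 arccos(1 − 2y/D) = 2.741 rad. Then A = (D²/8)(θ − sin θ) = 0.1806 m² and P = Dθ/2 = 1.074 m. Hydraulic radius R = A/P = 0.1806/1.074 = 0.1681 m. Q_A = (1/0.013)·0.1806·0.1681^(2/3)·√0.0032 = 0.2394 m³/s.
Channel B: For a circular section of diameter D = 1.09 m at depth y = 0.854 m, the central angle is θ = 2 arccos(1 − 2y/D) = 4.347 rad. Then A = (D²/8)(θ − sin θ) = 0.7843 m² and P = Dθ/2 = 2.369 m. Hydraulic radius R = A/P = 0.7843/2.369 = 0.3311 m. Q_B = (1/0.013)·0.7843·0.3311^(2/3)·√0.0032 = 1.633 m³/s.
Q_A = 0.2394 m³/s vs Q_B = 1.633 m³/s, so channel B carries more.

channel B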